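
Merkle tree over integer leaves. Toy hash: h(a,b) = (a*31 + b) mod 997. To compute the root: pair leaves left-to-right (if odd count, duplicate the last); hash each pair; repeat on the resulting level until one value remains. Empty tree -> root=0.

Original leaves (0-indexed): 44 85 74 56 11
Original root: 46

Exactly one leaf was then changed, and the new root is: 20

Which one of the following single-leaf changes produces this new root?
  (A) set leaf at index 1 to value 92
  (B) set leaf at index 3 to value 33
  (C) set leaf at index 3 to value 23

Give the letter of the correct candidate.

Answer: C

Derivation:
Original leaves: [44, 85, 74, 56, 11]
Target new root: 20
Try each candidate change and compute the resulting root:
Candidate A: set leaf[1] = 92 -> leaves = [44, 92, 74, 56, 11]
  L0: [44, 92, 74, 56, 11]
  L1: h(44,92)=(44*31+92)%997=459 h(74,56)=(74*31+56)%997=356 h(11,11)=(11*31+11)%997=352 -> [459, 356, 352]
  L2: h(459,356)=(459*31+356)%997=627 h(352,352)=(352*31+352)%997=297 -> [627, 297]
  L3: h(627,297)=(627*31+297)%997=791 -> [791]
  root = 791 != target 20
Candidate B: set leaf[3] = 33 -> leaves = [44, 85, 74, 33, 11]
  L0: [44, 85, 74, 33, 11]
  L1: h(44,85)=(44*31+85)%997=452 h(74,33)=(74*31+33)%997=333 h(11,11)=(11*31+11)%997=352 -> [452, 333, 352]
  L2: h(452,333)=(452*31+333)%997=387 h(352,352)=(352*31+352)%997=297 -> [387, 297]
  L3: h(387,297)=(387*31+297)%997=330 -> [330]
  root = 330 != target 20
Candidate C: set leaf[3] = 23 -> leaves = [44, 85, 74, 23, 11]
  L0: [44, 85, 74, 23, 11]
  L1: h(44,85)=(44*31+85)%997=452 h(74,23)=(74*31+23)%997=323 h(11,11)=(11*31+11)%997=352 -> [452, 323, 352]
  L2: h(452,323)=(452*31+323)%997=377 h(352,352)=(352*31+352)%997=297 -> [377, 297]
  L3: h(377,297)=(377*31+297)%997=20 -> [20]
  root = 20 == target 20  ** MATCH **
Candidate C produces the target root.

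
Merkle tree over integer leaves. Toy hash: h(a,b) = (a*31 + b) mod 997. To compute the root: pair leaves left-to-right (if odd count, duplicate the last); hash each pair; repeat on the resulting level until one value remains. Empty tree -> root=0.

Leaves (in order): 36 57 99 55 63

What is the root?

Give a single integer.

L0: [36, 57, 99, 55, 63]
L1: h(36,57)=(36*31+57)%997=176 h(99,55)=(99*31+55)%997=133 h(63,63)=(63*31+63)%997=22 -> [176, 133, 22]
L2: h(176,133)=(176*31+133)%997=604 h(22,22)=(22*31+22)%997=704 -> [604, 704]
L3: h(604,704)=(604*31+704)%997=485 -> [485]

Answer: 485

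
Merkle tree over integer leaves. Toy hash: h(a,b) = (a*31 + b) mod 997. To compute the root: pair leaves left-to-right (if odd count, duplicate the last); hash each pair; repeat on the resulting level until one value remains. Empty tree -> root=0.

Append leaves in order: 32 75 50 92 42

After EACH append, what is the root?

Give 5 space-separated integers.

Answer: 32 70 779 821 663

Derivation:
After append 32 (leaves=[32]):
  L0: [32]
  root=32
After append 75 (leaves=[32, 75]):
  L0: [32, 75]
  L1: h(32,75)=(32*31+75)%997=70 -> [70]
  root=70
After append 50 (leaves=[32, 75, 50]):
  L0: [32, 75, 50]
  L1: h(32,75)=(32*31+75)%997=70 h(50,50)=(50*31+50)%997=603 -> [70, 603]
  L2: h(70,603)=(70*31+603)%997=779 -> [779]
  root=779
After append 92 (leaves=[32, 75, 50, 92]):
  L0: [32, 75, 50, 92]
  L1: h(32,75)=(32*31+75)%997=70 h(50,92)=(50*31+92)%997=645 -> [70, 645]
  L2: h(70,645)=(70*31+645)%997=821 -> [821]
  root=821
After append 42 (leaves=[32, 75, 50, 92, 42]):
  L0: [32, 75, 50, 92, 42]
  L1: h(32,75)=(32*31+75)%997=70 h(50,92)=(50*31+92)%997=645 h(42,42)=(42*31+42)%997=347 -> [70, 645, 347]
  L2: h(70,645)=(70*31+645)%997=821 h(347,347)=(347*31+347)%997=137 -> [821, 137]
  L3: h(821,137)=(821*31+137)%997=663 -> [663]
  root=663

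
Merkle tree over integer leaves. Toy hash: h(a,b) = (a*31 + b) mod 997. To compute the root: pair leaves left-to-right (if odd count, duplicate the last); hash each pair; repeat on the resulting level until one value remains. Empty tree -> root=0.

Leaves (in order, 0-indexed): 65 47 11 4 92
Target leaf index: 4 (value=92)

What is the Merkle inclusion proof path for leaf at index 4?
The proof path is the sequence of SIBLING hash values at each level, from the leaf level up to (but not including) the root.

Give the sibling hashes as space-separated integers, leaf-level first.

Answer: 92 950 459

Derivation:
L0 (leaves): [65, 47, 11, 4, 92], target index=4
L1: h(65,47)=(65*31+47)%997=68 [pair 0] h(11,4)=(11*31+4)%997=345 [pair 1] h(92,92)=(92*31+92)%997=950 [pair 2] -> [68, 345, 950]
  Sibling for proof at L0: 92
L2: h(68,345)=(68*31+345)%997=459 [pair 0] h(950,950)=(950*31+950)%997=490 [pair 1] -> [459, 490]
  Sibling for proof at L1: 950
L3: h(459,490)=(459*31+490)%997=761 [pair 0] -> [761]
  Sibling for proof at L2: 459
Root: 761
Proof path (sibling hashes from leaf to root): [92, 950, 459]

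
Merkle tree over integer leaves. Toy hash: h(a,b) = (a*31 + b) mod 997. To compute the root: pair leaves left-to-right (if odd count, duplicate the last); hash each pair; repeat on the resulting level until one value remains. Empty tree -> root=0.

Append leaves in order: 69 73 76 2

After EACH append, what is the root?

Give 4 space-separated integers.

After append 69 (leaves=[69]):
  L0: [69]
  root=69
After append 73 (leaves=[69, 73]):
  L0: [69, 73]
  L1: h(69,73)=(69*31+73)%997=218 -> [218]
  root=218
After append 76 (leaves=[69, 73, 76]):
  L0: [69, 73, 76]
  L1: h(69,73)=(69*31+73)%997=218 h(76,76)=(76*31+76)%997=438 -> [218, 438]
  L2: h(218,438)=(218*31+438)%997=217 -> [217]
  root=217
After append 2 (leaves=[69, 73, 76, 2]):
  L0: [69, 73, 76, 2]
  L1: h(69,73)=(69*31+73)%997=218 h(76,2)=(76*31+2)%997=364 -> [218, 364]
  L2: h(218,364)=(218*31+364)%997=143 -> [143]
  root=143

Answer: 69 218 217 143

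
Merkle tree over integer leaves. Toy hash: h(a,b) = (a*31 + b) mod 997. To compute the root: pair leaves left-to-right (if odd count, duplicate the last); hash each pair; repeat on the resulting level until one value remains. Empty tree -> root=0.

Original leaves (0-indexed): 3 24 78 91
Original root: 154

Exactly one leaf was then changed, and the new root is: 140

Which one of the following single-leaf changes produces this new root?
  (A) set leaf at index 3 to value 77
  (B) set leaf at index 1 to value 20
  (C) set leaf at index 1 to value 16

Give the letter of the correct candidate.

Original leaves: [3, 24, 78, 91]
Target new root: 140
Try each candidate change and compute the resulting root:
Candidate A: set leaf[3] = 77 -> leaves = [3, 24, 78, 77]
  L0: [3, 24, 78, 77]
  L1: h(3,24)=(3*31+24)%997=117 h(78,77)=(78*31+77)%997=501 -> [117, 501]
  L2: h(117,501)=(117*31+501)%997=140 -> [140]
  root = 140 == target 140  ** MATCH **
Candidate B: set leaf[1] = 20 -> leaves = [3, 20, 78, 91]
  L0: [3, 20, 78, 91]
  L1: h(3,20)=(3*31+20)%997=113 h(78,91)=(78*31+91)%997=515 -> [113, 515]
  L2: h(113,515)=(113*31+515)%997=30 -> [30]
  root = 30 != target 140
Candidate C: set leaf[1] = 16 -> leaves = [3, 16, 78, 91]
  L0: [3, 16, 78, 91]
  L1: h(3,16)=(3*31+16)%997=109 h(78,91)=(78*31+91)%997=515 -> [109, 515]
  L2: h(109,515)=(109*31+515)%997=903 -> [903]
  root = 903 != target 140
Candidate A produces the target root.

Answer: A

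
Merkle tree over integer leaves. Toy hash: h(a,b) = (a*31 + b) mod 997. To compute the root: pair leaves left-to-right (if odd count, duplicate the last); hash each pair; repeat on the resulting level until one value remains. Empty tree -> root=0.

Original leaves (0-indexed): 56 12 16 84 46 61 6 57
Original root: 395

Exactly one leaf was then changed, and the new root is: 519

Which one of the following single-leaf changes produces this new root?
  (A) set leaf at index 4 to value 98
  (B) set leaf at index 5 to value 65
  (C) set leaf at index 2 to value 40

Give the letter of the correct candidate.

Original leaves: [56, 12, 16, 84, 46, 61, 6, 57]
Target new root: 519
Try each candidate change and compute the resulting root:
Candidate A: set leaf[4] = 98 -> leaves = [56, 12, 16, 84, 98, 61, 6, 57]
  L0: [56, 12, 16, 84, 98, 61, 6, 57]
  L1: h(56,12)=(56*31+12)%997=751 h(16,84)=(16*31+84)%997=580 h(98,61)=(98*31+61)%997=108 h(6,57)=(6*31+57)%997=243 -> [751, 580, 108, 243]
  L2: h(751,580)=(751*31+580)%997=930 h(108,243)=(108*31+243)%997=600 -> [930, 600]
  L3: h(930,600)=(930*31+600)%997=517 -> [517]
  root = 517 != target 519
Candidate B: set leaf[5] = 65 -> leaves = [56, 12, 16, 84, 46, 65, 6, 57]
  L0: [56, 12, 16, 84, 46, 65, 6, 57]
  L1: h(56,12)=(56*31+12)%997=751 h(16,84)=(16*31+84)%997=580 h(46,65)=(46*31+65)%997=494 h(6,57)=(6*31+57)%997=243 -> [751, 580, 494, 243]
  L2: h(751,580)=(751*31+580)%997=930 h(494,243)=(494*31+243)%997=602 -> [930, 602]
  L3: h(930,602)=(930*31+602)%997=519 -> [519]
  root = 519 == target 519  ** MATCH **
Candidate C: set leaf[2] = 40 -> leaves = [56, 12, 40, 84, 46, 61, 6, 57]
  L0: [56, 12, 40, 84, 46, 61, 6, 57]
  L1: h(56,12)=(56*31+12)%997=751 h(40,84)=(40*31+84)%997=327 h(46,61)=(46*31+61)%997=490 h(6,57)=(6*31+57)%997=243 -> [751, 327, 490, 243]
  L2: h(751,327)=(751*31+327)%997=677 h(490,243)=(490*31+243)%997=478 -> [677, 478]
  L3: h(677,478)=(677*31+478)%997=528 -> [528]
  root = 528 != target 519
Candidate B produces the target root.

Answer: B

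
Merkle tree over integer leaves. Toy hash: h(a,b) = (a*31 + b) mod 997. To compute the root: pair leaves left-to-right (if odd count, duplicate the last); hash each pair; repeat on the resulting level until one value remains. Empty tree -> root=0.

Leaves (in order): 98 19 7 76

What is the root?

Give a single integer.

L0: [98, 19, 7, 76]
L1: h(98,19)=(98*31+19)%997=66 h(7,76)=(7*31+76)%997=293 -> [66, 293]
L2: h(66,293)=(66*31+293)%997=345 -> [345]

Answer: 345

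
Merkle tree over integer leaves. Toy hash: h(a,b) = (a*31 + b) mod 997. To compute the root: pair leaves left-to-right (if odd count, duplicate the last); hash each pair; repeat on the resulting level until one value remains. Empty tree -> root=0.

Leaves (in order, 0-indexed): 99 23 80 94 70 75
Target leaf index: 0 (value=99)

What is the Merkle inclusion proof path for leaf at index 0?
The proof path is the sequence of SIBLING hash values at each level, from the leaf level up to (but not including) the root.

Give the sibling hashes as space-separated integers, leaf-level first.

Answer: 23 580 56

Derivation:
L0 (leaves): [99, 23, 80, 94, 70, 75], target index=0
L1: h(99,23)=(99*31+23)%997=101 [pair 0] h(80,94)=(80*31+94)%997=580 [pair 1] h(70,75)=(70*31+75)%997=251 [pair 2] -> [101, 580, 251]
  Sibling for proof at L0: 23
L2: h(101,580)=(101*31+580)%997=720 [pair 0] h(251,251)=(251*31+251)%997=56 [pair 1] -> [720, 56]
  Sibling for proof at L1: 580
L3: h(720,56)=(720*31+56)%997=442 [pair 0] -> [442]
  Sibling for proof at L2: 56
Root: 442
Proof path (sibling hashes from leaf to root): [23, 580, 56]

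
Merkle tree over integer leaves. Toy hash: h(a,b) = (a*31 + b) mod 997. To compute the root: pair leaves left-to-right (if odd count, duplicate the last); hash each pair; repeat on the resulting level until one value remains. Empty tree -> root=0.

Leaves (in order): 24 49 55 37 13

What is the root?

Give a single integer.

L0: [24, 49, 55, 37, 13]
L1: h(24,49)=(24*31+49)%997=793 h(55,37)=(55*31+37)%997=745 h(13,13)=(13*31+13)%997=416 -> [793, 745, 416]
L2: h(793,745)=(793*31+745)%997=403 h(416,416)=(416*31+416)%997=351 -> [403, 351]
L3: h(403,351)=(403*31+351)%997=880 -> [880]

Answer: 880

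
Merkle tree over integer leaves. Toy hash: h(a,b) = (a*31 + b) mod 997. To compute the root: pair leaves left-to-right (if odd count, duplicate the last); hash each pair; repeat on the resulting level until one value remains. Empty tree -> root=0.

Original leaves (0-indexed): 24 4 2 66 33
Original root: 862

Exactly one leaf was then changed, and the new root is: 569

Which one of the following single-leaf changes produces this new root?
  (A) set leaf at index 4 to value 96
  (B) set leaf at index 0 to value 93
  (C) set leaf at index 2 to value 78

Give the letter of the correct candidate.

Answer: A

Derivation:
Original leaves: [24, 4, 2, 66, 33]
Target new root: 569
Try each candidate change and compute the resulting root:
Candidate A: set leaf[4] = 96 -> leaves = [24, 4, 2, 66, 96]
  L0: [24, 4, 2, 66, 96]
  L1: h(24,4)=(24*31+4)%997=748 h(2,66)=(2*31+66)%997=128 h(96,96)=(96*31+96)%997=81 -> [748, 128, 81]
  L2: h(748,128)=(748*31+128)%997=385 h(81,81)=(81*31+81)%997=598 -> [385, 598]
  L3: h(385,598)=(385*31+598)%997=569 -> [569]
  root = 569 == target 569  ** MATCH **
Candidate B: set leaf[0] = 93 -> leaves = [93, 4, 2, 66, 33]
  L0: [93, 4, 2, 66, 33]
  L1: h(93,4)=(93*31+4)%997=893 h(2,66)=(2*31+66)%997=128 h(33,33)=(33*31+33)%997=59 -> [893, 128, 59]
  L2: h(893,128)=(893*31+128)%997=892 h(59,59)=(59*31+59)%997=891 -> [892, 891]
  L3: h(892,891)=(892*31+891)%997=627 -> [627]
  root = 627 != target 569
Candidate C: set leaf[2] = 78 -> leaves = [24, 4, 78, 66, 33]
  L0: [24, 4, 78, 66, 33]
  L1: h(24,4)=(24*31+4)%997=748 h(78,66)=(78*31+66)%997=490 h(33,33)=(33*31+33)%997=59 -> [748, 490, 59]
  L2: h(748,490)=(748*31+490)%997=747 h(59,59)=(59*31+59)%997=891 -> [747, 891]
  L3: h(747,891)=(747*31+891)%997=120 -> [120]
  root = 120 != target 569
Candidate A produces the target root.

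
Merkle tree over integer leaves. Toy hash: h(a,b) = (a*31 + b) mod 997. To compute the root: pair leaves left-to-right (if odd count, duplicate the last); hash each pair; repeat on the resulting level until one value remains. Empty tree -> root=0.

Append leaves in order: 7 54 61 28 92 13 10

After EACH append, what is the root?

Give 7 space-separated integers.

After append 7 (leaves=[7]):
  L0: [7]
  root=7
After append 54 (leaves=[7, 54]):
  L0: [7, 54]
  L1: h(7,54)=(7*31+54)%997=271 -> [271]
  root=271
After append 61 (leaves=[7, 54, 61]):
  L0: [7, 54, 61]
  L1: h(7,54)=(7*31+54)%997=271 h(61,61)=(61*31+61)%997=955 -> [271, 955]
  L2: h(271,955)=(271*31+955)%997=383 -> [383]
  root=383
After append 28 (leaves=[7, 54, 61, 28]):
  L0: [7, 54, 61, 28]
  L1: h(7,54)=(7*31+54)%997=271 h(61,28)=(61*31+28)%997=922 -> [271, 922]
  L2: h(271,922)=(271*31+922)%997=350 -> [350]
  root=350
After append 92 (leaves=[7, 54, 61, 28, 92]):
  L0: [7, 54, 61, 28, 92]
  L1: h(7,54)=(7*31+54)%997=271 h(61,28)=(61*31+28)%997=922 h(92,92)=(92*31+92)%997=950 -> [271, 922, 950]
  L2: h(271,922)=(271*31+922)%997=350 h(950,950)=(950*31+950)%997=490 -> [350, 490]
  L3: h(350,490)=(350*31+490)%997=373 -> [373]
  root=373
After append 13 (leaves=[7, 54, 61, 28, 92, 13]):
  L0: [7, 54, 61, 28, 92, 13]
  L1: h(7,54)=(7*31+54)%997=271 h(61,28)=(61*31+28)%997=922 h(92,13)=(92*31+13)%997=871 -> [271, 922, 871]
  L2: h(271,922)=(271*31+922)%997=350 h(871,871)=(871*31+871)%997=953 -> [350, 953]
  L3: h(350,953)=(350*31+953)%997=836 -> [836]
  root=836
After append 10 (leaves=[7, 54, 61, 28, 92, 13, 10]):
  L0: [7, 54, 61, 28, 92, 13, 10]
  L1: h(7,54)=(7*31+54)%997=271 h(61,28)=(61*31+28)%997=922 h(92,13)=(92*31+13)%997=871 h(10,10)=(10*31+10)%997=320 -> [271, 922, 871, 320]
  L2: h(271,922)=(271*31+922)%997=350 h(871,320)=(871*31+320)%997=402 -> [350, 402]
  L3: h(350,402)=(350*31+402)%997=285 -> [285]
  root=285

Answer: 7 271 383 350 373 836 285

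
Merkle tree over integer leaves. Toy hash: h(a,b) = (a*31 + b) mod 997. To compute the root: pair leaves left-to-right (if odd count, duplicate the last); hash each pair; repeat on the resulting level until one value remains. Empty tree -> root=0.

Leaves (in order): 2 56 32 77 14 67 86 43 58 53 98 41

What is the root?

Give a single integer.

Answer: 996

Derivation:
L0: [2, 56, 32, 77, 14, 67, 86, 43, 58, 53, 98, 41]
L1: h(2,56)=(2*31+56)%997=118 h(32,77)=(32*31+77)%997=72 h(14,67)=(14*31+67)%997=501 h(86,43)=(86*31+43)%997=715 h(58,53)=(58*31+53)%997=854 h(98,41)=(98*31+41)%997=88 -> [118, 72, 501, 715, 854, 88]
L2: h(118,72)=(118*31+72)%997=739 h(501,715)=(501*31+715)%997=294 h(854,88)=(854*31+88)%997=640 -> [739, 294, 640]
L3: h(739,294)=(739*31+294)%997=272 h(640,640)=(640*31+640)%997=540 -> [272, 540]
L4: h(272,540)=(272*31+540)%997=996 -> [996]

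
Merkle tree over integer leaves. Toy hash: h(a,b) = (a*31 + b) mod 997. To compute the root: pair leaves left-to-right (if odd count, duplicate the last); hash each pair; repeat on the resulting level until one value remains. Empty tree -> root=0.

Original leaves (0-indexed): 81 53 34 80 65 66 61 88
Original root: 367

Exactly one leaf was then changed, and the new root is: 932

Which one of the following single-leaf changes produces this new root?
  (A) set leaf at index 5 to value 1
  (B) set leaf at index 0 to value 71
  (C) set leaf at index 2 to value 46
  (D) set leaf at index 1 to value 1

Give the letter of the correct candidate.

Original leaves: [81, 53, 34, 80, 65, 66, 61, 88]
Target new root: 932
Try each candidate change and compute the resulting root:
Candidate A: set leaf[5] = 1 -> leaves = [81, 53, 34, 80, 65, 1, 61, 88]
  L0: [81, 53, 34, 80, 65, 1, 61, 88]
  L1: h(81,53)=(81*31+53)%997=570 h(34,80)=(34*31+80)%997=137 h(65,1)=(65*31+1)%997=22 h(61,88)=(61*31+88)%997=982 -> [570, 137, 22, 982]
  L2: h(570,137)=(570*31+137)%997=858 h(22,982)=(22*31+982)%997=667 -> [858, 667]
  L3: h(858,667)=(858*31+667)%997=346 -> [346]
  root = 346 != target 932
Candidate B: set leaf[0] = 71 -> leaves = [71, 53, 34, 80, 65, 66, 61, 88]
  L0: [71, 53, 34, 80, 65, 66, 61, 88]
  L1: h(71,53)=(71*31+53)%997=260 h(34,80)=(34*31+80)%997=137 h(65,66)=(65*31+66)%997=87 h(61,88)=(61*31+88)%997=982 -> [260, 137, 87, 982]
  L2: h(260,137)=(260*31+137)%997=221 h(87,982)=(87*31+982)%997=688 -> [221, 688]
  L3: h(221,688)=(221*31+688)%997=560 -> [560]
  root = 560 != target 932
Candidate C: set leaf[2] = 46 -> leaves = [81, 53, 46, 80, 65, 66, 61, 88]
  L0: [81, 53, 46, 80, 65, 66, 61, 88]
  L1: h(81,53)=(81*31+53)%997=570 h(46,80)=(46*31+80)%997=509 h(65,66)=(65*31+66)%997=87 h(61,88)=(61*31+88)%997=982 -> [570, 509, 87, 982]
  L2: h(570,509)=(570*31+509)%997=233 h(87,982)=(87*31+982)%997=688 -> [233, 688]
  L3: h(233,688)=(233*31+688)%997=932 -> [932]
  root = 932 == target 932  ** MATCH **
Candidate D: set leaf[1] = 1 -> leaves = [81, 1, 34, 80, 65, 66, 61, 88]
  L0: [81, 1, 34, 80, 65, 66, 61, 88]
  L1: h(81,1)=(81*31+1)%997=518 h(34,80)=(34*31+80)%997=137 h(65,66)=(65*31+66)%997=87 h(61,88)=(61*31+88)%997=982 -> [518, 137, 87, 982]
  L2: h(518,137)=(518*31+137)%997=243 h(87,982)=(87*31+982)%997=688 -> [243, 688]
  L3: h(243,688)=(243*31+688)%997=245 -> [245]
  root = 245 != target 932
Candidate C produces the target root.

Answer: C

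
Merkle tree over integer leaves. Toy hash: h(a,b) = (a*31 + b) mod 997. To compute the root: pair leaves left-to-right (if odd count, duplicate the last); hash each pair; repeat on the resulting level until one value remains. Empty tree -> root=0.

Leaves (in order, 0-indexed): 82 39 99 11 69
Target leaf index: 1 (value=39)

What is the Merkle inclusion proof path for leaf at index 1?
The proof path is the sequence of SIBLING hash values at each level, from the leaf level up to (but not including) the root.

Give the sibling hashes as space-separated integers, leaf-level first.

Answer: 82 89 866

Derivation:
L0 (leaves): [82, 39, 99, 11, 69], target index=1
L1: h(82,39)=(82*31+39)%997=587 [pair 0] h(99,11)=(99*31+11)%997=89 [pair 1] h(69,69)=(69*31+69)%997=214 [pair 2] -> [587, 89, 214]
  Sibling for proof at L0: 82
L2: h(587,89)=(587*31+89)%997=340 [pair 0] h(214,214)=(214*31+214)%997=866 [pair 1] -> [340, 866]
  Sibling for proof at L1: 89
L3: h(340,866)=(340*31+866)%997=439 [pair 0] -> [439]
  Sibling for proof at L2: 866
Root: 439
Proof path (sibling hashes from leaf to root): [82, 89, 866]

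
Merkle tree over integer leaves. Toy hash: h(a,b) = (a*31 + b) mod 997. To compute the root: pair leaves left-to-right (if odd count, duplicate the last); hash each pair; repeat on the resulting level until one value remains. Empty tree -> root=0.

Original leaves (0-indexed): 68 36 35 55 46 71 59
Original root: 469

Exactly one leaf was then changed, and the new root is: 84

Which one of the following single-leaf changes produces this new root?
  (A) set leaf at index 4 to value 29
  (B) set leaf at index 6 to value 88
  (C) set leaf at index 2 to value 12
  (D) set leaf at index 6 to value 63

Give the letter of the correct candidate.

Answer: A

Derivation:
Original leaves: [68, 36, 35, 55, 46, 71, 59]
Target new root: 84
Try each candidate change and compute the resulting root:
Candidate A: set leaf[4] = 29 -> leaves = [68, 36, 35, 55, 29, 71, 59]
  L0: [68, 36, 35, 55, 29, 71, 59]
  L1: h(68,36)=(68*31+36)%997=150 h(35,55)=(35*31+55)%997=143 h(29,71)=(29*31+71)%997=970 h(59,59)=(59*31+59)%997=891 -> [150, 143, 970, 891]
  L2: h(150,143)=(150*31+143)%997=805 h(970,891)=(970*31+891)%997=54 -> [805, 54]
  L3: h(805,54)=(805*31+54)%997=84 -> [84]
  root = 84 == target 84  ** MATCH **
Candidate B: set leaf[6] = 88 -> leaves = [68, 36, 35, 55, 46, 71, 88]
  L0: [68, 36, 35, 55, 46, 71, 88]
  L1: h(68,36)=(68*31+36)%997=150 h(35,55)=(35*31+55)%997=143 h(46,71)=(46*31+71)%997=500 h(88,88)=(88*31+88)%997=822 -> [150, 143, 500, 822]
  L2: h(150,143)=(150*31+143)%997=805 h(500,822)=(500*31+822)%997=370 -> [805, 370]
  L3: h(805,370)=(805*31+370)%997=400 -> [400]
  root = 400 != target 84
Candidate C: set leaf[2] = 12 -> leaves = [68, 36, 12, 55, 46, 71, 59]
  L0: [68, 36, 12, 55, 46, 71, 59]
  L1: h(68,36)=(68*31+36)%997=150 h(12,55)=(12*31+55)%997=427 h(46,71)=(46*31+71)%997=500 h(59,59)=(59*31+59)%997=891 -> [150, 427, 500, 891]
  L2: h(150,427)=(150*31+427)%997=92 h(500,891)=(500*31+891)%997=439 -> [92, 439]
  L3: h(92,439)=(92*31+439)%997=300 -> [300]
  root = 300 != target 84
Candidate D: set leaf[6] = 63 -> leaves = [68, 36, 35, 55, 46, 71, 63]
  L0: [68, 36, 35, 55, 46, 71, 63]
  L1: h(68,36)=(68*31+36)%997=150 h(35,55)=(35*31+55)%997=143 h(46,71)=(46*31+71)%997=500 h(63,63)=(63*31+63)%997=22 -> [150, 143, 500, 22]
  L2: h(150,143)=(150*31+143)%997=805 h(500,22)=(500*31+22)%997=567 -> [805, 567]
  L3: h(805,567)=(805*31+567)%997=597 -> [597]
  root = 597 != target 84
Candidate A produces the target root.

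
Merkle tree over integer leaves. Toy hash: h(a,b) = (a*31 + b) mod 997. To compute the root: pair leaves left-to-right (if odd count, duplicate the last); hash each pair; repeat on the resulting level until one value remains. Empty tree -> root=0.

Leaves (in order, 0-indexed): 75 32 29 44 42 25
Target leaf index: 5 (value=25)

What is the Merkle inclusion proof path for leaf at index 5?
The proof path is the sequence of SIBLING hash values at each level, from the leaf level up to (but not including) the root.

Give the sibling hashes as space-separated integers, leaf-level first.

Answer: 42 330 232

Derivation:
L0 (leaves): [75, 32, 29, 44, 42, 25], target index=5
L1: h(75,32)=(75*31+32)%997=363 [pair 0] h(29,44)=(29*31+44)%997=943 [pair 1] h(42,25)=(42*31+25)%997=330 [pair 2] -> [363, 943, 330]
  Sibling for proof at L0: 42
L2: h(363,943)=(363*31+943)%997=232 [pair 0] h(330,330)=(330*31+330)%997=590 [pair 1] -> [232, 590]
  Sibling for proof at L1: 330
L3: h(232,590)=(232*31+590)%997=803 [pair 0] -> [803]
  Sibling for proof at L2: 232
Root: 803
Proof path (sibling hashes from leaf to root): [42, 330, 232]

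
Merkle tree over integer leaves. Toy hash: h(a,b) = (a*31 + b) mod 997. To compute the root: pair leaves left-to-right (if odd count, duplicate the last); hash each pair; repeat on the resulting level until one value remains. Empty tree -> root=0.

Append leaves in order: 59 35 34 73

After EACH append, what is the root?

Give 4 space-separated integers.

After append 59 (leaves=[59]):
  L0: [59]
  root=59
After append 35 (leaves=[59, 35]):
  L0: [59, 35]
  L1: h(59,35)=(59*31+35)%997=867 -> [867]
  root=867
After append 34 (leaves=[59, 35, 34]):
  L0: [59, 35, 34]
  L1: h(59,35)=(59*31+35)%997=867 h(34,34)=(34*31+34)%997=91 -> [867, 91]
  L2: h(867,91)=(867*31+91)%997=49 -> [49]
  root=49
After append 73 (leaves=[59, 35, 34, 73]):
  L0: [59, 35, 34, 73]
  L1: h(59,35)=(59*31+35)%997=867 h(34,73)=(34*31+73)%997=130 -> [867, 130]
  L2: h(867,130)=(867*31+130)%997=88 -> [88]
  root=88

Answer: 59 867 49 88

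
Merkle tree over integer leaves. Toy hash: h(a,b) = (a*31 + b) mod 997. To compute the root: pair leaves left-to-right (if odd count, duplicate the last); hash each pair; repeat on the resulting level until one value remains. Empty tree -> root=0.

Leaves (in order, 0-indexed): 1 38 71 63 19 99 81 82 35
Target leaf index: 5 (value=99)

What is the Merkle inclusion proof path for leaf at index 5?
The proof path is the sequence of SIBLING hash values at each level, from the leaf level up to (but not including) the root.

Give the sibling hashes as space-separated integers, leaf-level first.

L0 (leaves): [1, 38, 71, 63, 19, 99, 81, 82, 35], target index=5
L1: h(1,38)=(1*31+38)%997=69 [pair 0] h(71,63)=(71*31+63)%997=270 [pair 1] h(19,99)=(19*31+99)%997=688 [pair 2] h(81,82)=(81*31+82)%997=599 [pair 3] h(35,35)=(35*31+35)%997=123 [pair 4] -> [69, 270, 688, 599, 123]
  Sibling for proof at L0: 19
L2: h(69,270)=(69*31+270)%997=415 [pair 0] h(688,599)=(688*31+599)%997=990 [pair 1] h(123,123)=(123*31+123)%997=945 [pair 2] -> [415, 990, 945]
  Sibling for proof at L1: 599
L3: h(415,990)=(415*31+990)%997=894 [pair 0] h(945,945)=(945*31+945)%997=330 [pair 1] -> [894, 330]
  Sibling for proof at L2: 415
L4: h(894,330)=(894*31+330)%997=128 [pair 0] -> [128]
  Sibling for proof at L3: 330
Root: 128
Proof path (sibling hashes from leaf to root): [19, 599, 415, 330]

Answer: 19 599 415 330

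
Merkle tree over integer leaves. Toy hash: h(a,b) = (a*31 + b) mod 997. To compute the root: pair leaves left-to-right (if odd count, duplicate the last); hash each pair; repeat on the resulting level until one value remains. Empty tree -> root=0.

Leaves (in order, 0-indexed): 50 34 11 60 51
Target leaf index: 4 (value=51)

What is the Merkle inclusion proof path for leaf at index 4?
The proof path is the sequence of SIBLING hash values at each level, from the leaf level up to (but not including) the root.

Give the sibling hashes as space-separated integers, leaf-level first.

Answer: 51 635 652

Derivation:
L0 (leaves): [50, 34, 11, 60, 51], target index=4
L1: h(50,34)=(50*31+34)%997=587 [pair 0] h(11,60)=(11*31+60)%997=401 [pair 1] h(51,51)=(51*31+51)%997=635 [pair 2] -> [587, 401, 635]
  Sibling for proof at L0: 51
L2: h(587,401)=(587*31+401)%997=652 [pair 0] h(635,635)=(635*31+635)%997=380 [pair 1] -> [652, 380]
  Sibling for proof at L1: 635
L3: h(652,380)=(652*31+380)%997=652 [pair 0] -> [652]
  Sibling for proof at L2: 652
Root: 652
Proof path (sibling hashes from leaf to root): [51, 635, 652]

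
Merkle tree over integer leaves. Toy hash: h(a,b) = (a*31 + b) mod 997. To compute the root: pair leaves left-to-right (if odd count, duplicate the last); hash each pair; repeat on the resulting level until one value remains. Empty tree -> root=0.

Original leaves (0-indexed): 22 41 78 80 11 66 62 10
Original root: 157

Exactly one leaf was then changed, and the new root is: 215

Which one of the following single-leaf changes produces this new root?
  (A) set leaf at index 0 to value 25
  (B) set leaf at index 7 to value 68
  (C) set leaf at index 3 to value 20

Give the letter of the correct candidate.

Original leaves: [22, 41, 78, 80, 11, 66, 62, 10]
Target new root: 215
Try each candidate change and compute the resulting root:
Candidate A: set leaf[0] = 25 -> leaves = [25, 41, 78, 80, 11, 66, 62, 10]
  L0: [25, 41, 78, 80, 11, 66, 62, 10]
  L1: h(25,41)=(25*31+41)%997=816 h(78,80)=(78*31+80)%997=504 h(11,66)=(11*31+66)%997=407 h(62,10)=(62*31+10)%997=935 -> [816, 504, 407, 935]
  L2: h(816,504)=(816*31+504)%997=875 h(407,935)=(407*31+935)%997=591 -> [875, 591]
  L3: h(875,591)=(875*31+591)%997=797 -> [797]
  root = 797 != target 215
Candidate B: set leaf[7] = 68 -> leaves = [22, 41, 78, 80, 11, 66, 62, 68]
  L0: [22, 41, 78, 80, 11, 66, 62, 68]
  L1: h(22,41)=(22*31+41)%997=723 h(78,80)=(78*31+80)%997=504 h(11,66)=(11*31+66)%997=407 h(62,68)=(62*31+68)%997=993 -> [723, 504, 407, 993]
  L2: h(723,504)=(723*31+504)%997=983 h(407,993)=(407*31+993)%997=649 -> [983, 649]
  L3: h(983,649)=(983*31+649)%997=215 -> [215]
  root = 215 == target 215  ** MATCH **
Candidate C: set leaf[3] = 20 -> leaves = [22, 41, 78, 20, 11, 66, 62, 10]
  L0: [22, 41, 78, 20, 11, 66, 62, 10]
  L1: h(22,41)=(22*31+41)%997=723 h(78,20)=(78*31+20)%997=444 h(11,66)=(11*31+66)%997=407 h(62,10)=(62*31+10)%997=935 -> [723, 444, 407, 935]
  L2: h(723,444)=(723*31+444)%997=923 h(407,935)=(407*31+935)%997=591 -> [923, 591]
  L3: h(923,591)=(923*31+591)%997=291 -> [291]
  root = 291 != target 215
Candidate B produces the target root.

Answer: B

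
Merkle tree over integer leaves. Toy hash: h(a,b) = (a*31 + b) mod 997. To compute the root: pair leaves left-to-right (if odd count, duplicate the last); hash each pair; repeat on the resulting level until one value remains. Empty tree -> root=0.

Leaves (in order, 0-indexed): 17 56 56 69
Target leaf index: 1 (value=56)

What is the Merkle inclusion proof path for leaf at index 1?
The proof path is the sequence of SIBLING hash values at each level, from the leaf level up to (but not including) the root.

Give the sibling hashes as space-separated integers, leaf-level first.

Answer: 17 808

Derivation:
L0 (leaves): [17, 56, 56, 69], target index=1
L1: h(17,56)=(17*31+56)%997=583 [pair 0] h(56,69)=(56*31+69)%997=808 [pair 1] -> [583, 808]
  Sibling for proof at L0: 17
L2: h(583,808)=(583*31+808)%997=935 [pair 0] -> [935]
  Sibling for proof at L1: 808
Root: 935
Proof path (sibling hashes from leaf to root): [17, 808]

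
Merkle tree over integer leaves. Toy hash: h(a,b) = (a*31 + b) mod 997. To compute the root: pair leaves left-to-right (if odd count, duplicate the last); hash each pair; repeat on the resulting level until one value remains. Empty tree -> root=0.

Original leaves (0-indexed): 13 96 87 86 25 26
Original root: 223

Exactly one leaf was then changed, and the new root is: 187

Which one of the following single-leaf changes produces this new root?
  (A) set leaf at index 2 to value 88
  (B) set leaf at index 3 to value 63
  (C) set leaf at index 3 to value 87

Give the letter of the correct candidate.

Original leaves: [13, 96, 87, 86, 25, 26]
Target new root: 187
Try each candidate change and compute the resulting root:
Candidate A: set leaf[2] = 88 -> leaves = [13, 96, 88, 86, 25, 26]
  L0: [13, 96, 88, 86, 25, 26]
  L1: h(13,96)=(13*31+96)%997=499 h(88,86)=(88*31+86)%997=820 h(25,26)=(25*31+26)%997=801 -> [499, 820, 801]
  L2: h(499,820)=(499*31+820)%997=337 h(801,801)=(801*31+801)%997=707 -> [337, 707]
  L3: h(337,707)=(337*31+707)%997=187 -> [187]
  root = 187 == target 187  ** MATCH **
Candidate B: set leaf[3] = 63 -> leaves = [13, 96, 87, 63, 25, 26]
  L0: [13, 96, 87, 63, 25, 26]
  L1: h(13,96)=(13*31+96)%997=499 h(87,63)=(87*31+63)%997=766 h(25,26)=(25*31+26)%997=801 -> [499, 766, 801]
  L2: h(499,766)=(499*31+766)%997=283 h(801,801)=(801*31+801)%997=707 -> [283, 707]
  L3: h(283,707)=(283*31+707)%997=507 -> [507]
  root = 507 != target 187
Candidate C: set leaf[3] = 87 -> leaves = [13, 96, 87, 87, 25, 26]
  L0: [13, 96, 87, 87, 25, 26]
  L1: h(13,96)=(13*31+96)%997=499 h(87,87)=(87*31+87)%997=790 h(25,26)=(25*31+26)%997=801 -> [499, 790, 801]
  L2: h(499,790)=(499*31+790)%997=307 h(801,801)=(801*31+801)%997=707 -> [307, 707]
  L3: h(307,707)=(307*31+707)%997=254 -> [254]
  root = 254 != target 187
Candidate A produces the target root.

Answer: A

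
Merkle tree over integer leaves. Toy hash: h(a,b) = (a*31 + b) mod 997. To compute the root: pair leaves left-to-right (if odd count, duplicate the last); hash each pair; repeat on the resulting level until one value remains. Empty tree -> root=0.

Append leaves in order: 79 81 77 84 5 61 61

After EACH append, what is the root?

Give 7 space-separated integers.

Answer: 79 536 137 144 611 409 151

Derivation:
After append 79 (leaves=[79]):
  L0: [79]
  root=79
After append 81 (leaves=[79, 81]):
  L0: [79, 81]
  L1: h(79,81)=(79*31+81)%997=536 -> [536]
  root=536
After append 77 (leaves=[79, 81, 77]):
  L0: [79, 81, 77]
  L1: h(79,81)=(79*31+81)%997=536 h(77,77)=(77*31+77)%997=470 -> [536, 470]
  L2: h(536,470)=(536*31+470)%997=137 -> [137]
  root=137
After append 84 (leaves=[79, 81, 77, 84]):
  L0: [79, 81, 77, 84]
  L1: h(79,81)=(79*31+81)%997=536 h(77,84)=(77*31+84)%997=477 -> [536, 477]
  L2: h(536,477)=(536*31+477)%997=144 -> [144]
  root=144
After append 5 (leaves=[79, 81, 77, 84, 5]):
  L0: [79, 81, 77, 84, 5]
  L1: h(79,81)=(79*31+81)%997=536 h(77,84)=(77*31+84)%997=477 h(5,5)=(5*31+5)%997=160 -> [536, 477, 160]
  L2: h(536,477)=(536*31+477)%997=144 h(160,160)=(160*31+160)%997=135 -> [144, 135]
  L3: h(144,135)=(144*31+135)%997=611 -> [611]
  root=611
After append 61 (leaves=[79, 81, 77, 84, 5, 61]):
  L0: [79, 81, 77, 84, 5, 61]
  L1: h(79,81)=(79*31+81)%997=536 h(77,84)=(77*31+84)%997=477 h(5,61)=(5*31+61)%997=216 -> [536, 477, 216]
  L2: h(536,477)=(536*31+477)%997=144 h(216,216)=(216*31+216)%997=930 -> [144, 930]
  L3: h(144,930)=(144*31+930)%997=409 -> [409]
  root=409
After append 61 (leaves=[79, 81, 77, 84, 5, 61, 61]):
  L0: [79, 81, 77, 84, 5, 61, 61]
  L1: h(79,81)=(79*31+81)%997=536 h(77,84)=(77*31+84)%997=477 h(5,61)=(5*31+61)%997=216 h(61,61)=(61*31+61)%997=955 -> [536, 477, 216, 955]
  L2: h(536,477)=(536*31+477)%997=144 h(216,955)=(216*31+955)%997=672 -> [144, 672]
  L3: h(144,672)=(144*31+672)%997=151 -> [151]
  root=151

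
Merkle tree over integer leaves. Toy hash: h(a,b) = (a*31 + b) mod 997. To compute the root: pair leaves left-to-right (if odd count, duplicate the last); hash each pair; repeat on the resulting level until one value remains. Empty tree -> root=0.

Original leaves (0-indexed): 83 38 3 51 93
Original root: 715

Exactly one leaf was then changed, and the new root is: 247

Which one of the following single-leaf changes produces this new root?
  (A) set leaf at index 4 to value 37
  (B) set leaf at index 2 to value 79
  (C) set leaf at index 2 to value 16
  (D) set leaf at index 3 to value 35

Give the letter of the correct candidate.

Answer: C

Derivation:
Original leaves: [83, 38, 3, 51, 93]
Target new root: 247
Try each candidate change and compute the resulting root:
Candidate A: set leaf[4] = 37 -> leaves = [83, 38, 3, 51, 37]
  L0: [83, 38, 3, 51, 37]
  L1: h(83,38)=(83*31+38)%997=617 h(3,51)=(3*31+51)%997=144 h(37,37)=(37*31+37)%997=187 -> [617, 144, 187]
  L2: h(617,144)=(617*31+144)%997=328 h(187,187)=(187*31+187)%997=2 -> [328, 2]
  L3: h(328,2)=(328*31+2)%997=200 -> [200]
  root = 200 != target 247
Candidate B: set leaf[2] = 79 -> leaves = [83, 38, 79, 51, 93]
  L0: [83, 38, 79, 51, 93]
  L1: h(83,38)=(83*31+38)%997=617 h(79,51)=(79*31+51)%997=506 h(93,93)=(93*31+93)%997=982 -> [617, 506, 982]
  L2: h(617,506)=(617*31+506)%997=690 h(982,982)=(982*31+982)%997=517 -> [690, 517]
  L3: h(690,517)=(690*31+517)%997=970 -> [970]
  root = 970 != target 247
Candidate C: set leaf[2] = 16 -> leaves = [83, 38, 16, 51, 93]
  L0: [83, 38, 16, 51, 93]
  L1: h(83,38)=(83*31+38)%997=617 h(16,51)=(16*31+51)%997=547 h(93,93)=(93*31+93)%997=982 -> [617, 547, 982]
  L2: h(617,547)=(617*31+547)%997=731 h(982,982)=(982*31+982)%997=517 -> [731, 517]
  L3: h(731,517)=(731*31+517)%997=247 -> [247]
  root = 247 == target 247  ** MATCH **
Candidate D: set leaf[3] = 35 -> leaves = [83, 38, 3, 35, 93]
  L0: [83, 38, 3, 35, 93]
  L1: h(83,38)=(83*31+38)%997=617 h(3,35)=(3*31+35)%997=128 h(93,93)=(93*31+93)%997=982 -> [617, 128, 982]
  L2: h(617,128)=(617*31+128)%997=312 h(982,982)=(982*31+982)%997=517 -> [312, 517]
  L3: h(312,517)=(312*31+517)%997=219 -> [219]
  root = 219 != target 247
Candidate C produces the target root.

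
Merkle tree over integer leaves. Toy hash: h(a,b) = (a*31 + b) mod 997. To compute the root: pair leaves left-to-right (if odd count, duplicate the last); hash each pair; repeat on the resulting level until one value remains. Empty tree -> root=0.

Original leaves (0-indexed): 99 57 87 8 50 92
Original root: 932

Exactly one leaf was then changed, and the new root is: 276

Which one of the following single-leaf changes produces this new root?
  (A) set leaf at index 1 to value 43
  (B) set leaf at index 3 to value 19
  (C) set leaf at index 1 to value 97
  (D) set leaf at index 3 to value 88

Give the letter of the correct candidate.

Original leaves: [99, 57, 87, 8, 50, 92]
Target new root: 276
Try each candidate change and compute the resulting root:
Candidate A: set leaf[1] = 43 -> leaves = [99, 43, 87, 8, 50, 92]
  L0: [99, 43, 87, 8, 50, 92]
  L1: h(99,43)=(99*31+43)%997=121 h(87,8)=(87*31+8)%997=711 h(50,92)=(50*31+92)%997=645 -> [121, 711, 645]
  L2: h(121,711)=(121*31+711)%997=474 h(645,645)=(645*31+645)%997=700 -> [474, 700]
  L3: h(474,700)=(474*31+700)%997=439 -> [439]
  root = 439 != target 276
Candidate B: set leaf[3] = 19 -> leaves = [99, 57, 87, 19, 50, 92]
  L0: [99, 57, 87, 19, 50, 92]
  L1: h(99,57)=(99*31+57)%997=135 h(87,19)=(87*31+19)%997=722 h(50,92)=(50*31+92)%997=645 -> [135, 722, 645]
  L2: h(135,722)=(135*31+722)%997=919 h(645,645)=(645*31+645)%997=700 -> [919, 700]
  L3: h(919,700)=(919*31+700)%997=276 -> [276]
  root = 276 == target 276  ** MATCH **
Candidate C: set leaf[1] = 97 -> leaves = [99, 97, 87, 8, 50, 92]
  L0: [99, 97, 87, 8, 50, 92]
  L1: h(99,97)=(99*31+97)%997=175 h(87,8)=(87*31+8)%997=711 h(50,92)=(50*31+92)%997=645 -> [175, 711, 645]
  L2: h(175,711)=(175*31+711)%997=154 h(645,645)=(645*31+645)%997=700 -> [154, 700]
  L3: h(154,700)=(154*31+700)%997=489 -> [489]
  root = 489 != target 276
Candidate D: set leaf[3] = 88 -> leaves = [99, 57, 87, 88, 50, 92]
  L0: [99, 57, 87, 88, 50, 92]
  L1: h(99,57)=(99*31+57)%997=135 h(87,88)=(87*31+88)%997=791 h(50,92)=(50*31+92)%997=645 -> [135, 791, 645]
  L2: h(135,791)=(135*31+791)%997=988 h(645,645)=(645*31+645)%997=700 -> [988, 700]
  L3: h(988,700)=(988*31+700)%997=421 -> [421]
  root = 421 != target 276
Candidate B produces the target root.

Answer: B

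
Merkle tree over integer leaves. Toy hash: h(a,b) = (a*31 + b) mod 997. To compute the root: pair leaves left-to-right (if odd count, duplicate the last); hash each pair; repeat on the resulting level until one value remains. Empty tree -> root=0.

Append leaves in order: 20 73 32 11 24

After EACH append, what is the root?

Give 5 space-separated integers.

After append 20 (leaves=[20]):
  L0: [20]
  root=20
After append 73 (leaves=[20, 73]):
  L0: [20, 73]
  L1: h(20,73)=(20*31+73)%997=693 -> [693]
  root=693
After append 32 (leaves=[20, 73, 32]):
  L0: [20, 73, 32]
  L1: h(20,73)=(20*31+73)%997=693 h(32,32)=(32*31+32)%997=27 -> [693, 27]
  L2: h(693,27)=(693*31+27)%997=573 -> [573]
  root=573
After append 11 (leaves=[20, 73, 32, 11]):
  L0: [20, 73, 32, 11]
  L1: h(20,73)=(20*31+73)%997=693 h(32,11)=(32*31+11)%997=6 -> [693, 6]
  L2: h(693,6)=(693*31+6)%997=552 -> [552]
  root=552
After append 24 (leaves=[20, 73, 32, 11, 24]):
  L0: [20, 73, 32, 11, 24]
  L1: h(20,73)=(20*31+73)%997=693 h(32,11)=(32*31+11)%997=6 h(24,24)=(24*31+24)%997=768 -> [693, 6, 768]
  L2: h(693,6)=(693*31+6)%997=552 h(768,768)=(768*31+768)%997=648 -> [552, 648]
  L3: h(552,648)=(552*31+648)%997=811 -> [811]
  root=811

Answer: 20 693 573 552 811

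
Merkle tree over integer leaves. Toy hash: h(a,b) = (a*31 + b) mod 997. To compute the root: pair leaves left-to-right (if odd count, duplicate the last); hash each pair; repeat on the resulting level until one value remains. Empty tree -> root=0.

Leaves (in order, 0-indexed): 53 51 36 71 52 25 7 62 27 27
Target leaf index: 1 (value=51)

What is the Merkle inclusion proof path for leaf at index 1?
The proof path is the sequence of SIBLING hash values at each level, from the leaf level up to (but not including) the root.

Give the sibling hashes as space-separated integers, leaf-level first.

L0 (leaves): [53, 51, 36, 71, 52, 25, 7, 62, 27, 27], target index=1
L1: h(53,51)=(53*31+51)%997=697 [pair 0] h(36,71)=(36*31+71)%997=190 [pair 1] h(52,25)=(52*31+25)%997=640 [pair 2] h(7,62)=(7*31+62)%997=279 [pair 3] h(27,27)=(27*31+27)%997=864 [pair 4] -> [697, 190, 640, 279, 864]
  Sibling for proof at L0: 53
L2: h(697,190)=(697*31+190)%997=860 [pair 0] h(640,279)=(640*31+279)%997=179 [pair 1] h(864,864)=(864*31+864)%997=729 [pair 2] -> [860, 179, 729]
  Sibling for proof at L1: 190
L3: h(860,179)=(860*31+179)%997=917 [pair 0] h(729,729)=(729*31+729)%997=397 [pair 1] -> [917, 397]
  Sibling for proof at L2: 179
L4: h(917,397)=(917*31+397)%997=908 [pair 0] -> [908]
  Sibling for proof at L3: 397
Root: 908
Proof path (sibling hashes from leaf to root): [53, 190, 179, 397]

Answer: 53 190 179 397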